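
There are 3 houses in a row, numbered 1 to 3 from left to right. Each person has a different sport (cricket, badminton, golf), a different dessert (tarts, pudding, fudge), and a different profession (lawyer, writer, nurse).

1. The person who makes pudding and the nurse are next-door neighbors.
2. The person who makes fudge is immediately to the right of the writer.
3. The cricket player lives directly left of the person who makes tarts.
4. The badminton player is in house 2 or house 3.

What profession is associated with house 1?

writer

House 1's dessert must be pudding (nothing else left).
From clue 1, the nurse must be in house 2.
That leaves lawyer as the profession for house 3.
The person who makes fudge is in house 2 (clue 2).
So house 3 gets tarts for dessert.
That leaves writer as the profession for house 1.
From clue 3, the cricket player must be in house 2.
That leaves golf as the sport for house 1.
So house 3 gets badminton for sport.
So: house 1 = golf/pudding/writer, house 2 = cricket/fudge/nurse, house 3 = badminton/tarts/lawyer.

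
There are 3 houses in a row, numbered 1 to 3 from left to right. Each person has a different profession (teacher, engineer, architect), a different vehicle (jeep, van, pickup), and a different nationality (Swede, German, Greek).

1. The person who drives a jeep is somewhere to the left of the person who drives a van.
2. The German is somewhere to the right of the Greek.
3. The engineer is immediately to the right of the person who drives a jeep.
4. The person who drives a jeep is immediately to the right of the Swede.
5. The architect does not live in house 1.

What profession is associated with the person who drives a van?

engineer

From clue 4, the person who drives a jeep must be in house 2.
By clue 4, the Swede is in house 1.
So house 1 gets teacher for profession.
House 1's vehicle must be pickup (nothing else left).
House 3 vehicle: only van fits.
House 2's nationality must be Greek (nothing else left).
That leaves German as the nationality for house 3.
From clue 3, the engineer must be in house 3.
So house 2 gets architect for profession.
So: house 1 = teacher/pickup/Swede, house 2 = architect/jeep/Greek, house 3 = engineer/van/German.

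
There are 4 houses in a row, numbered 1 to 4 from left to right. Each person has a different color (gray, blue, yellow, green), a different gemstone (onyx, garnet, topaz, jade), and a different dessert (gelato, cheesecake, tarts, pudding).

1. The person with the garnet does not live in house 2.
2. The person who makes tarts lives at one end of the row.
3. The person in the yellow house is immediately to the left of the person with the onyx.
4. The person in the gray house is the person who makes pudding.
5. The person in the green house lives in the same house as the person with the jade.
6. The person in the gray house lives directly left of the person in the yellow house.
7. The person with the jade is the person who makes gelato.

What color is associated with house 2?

The person in the gray house is narrowed to house 1 or 2; consider each.
Placing it in house 1 leads to a contradiction, so it's in house 2.
From clue 4, the person who makes pudding must be in house 2.
Clue 6: the person in the yellow house is in house 3.
Clue 3: the person with the onyx is in house 4.
So house 1 gets jade for gemstone.
The only gemstone still possible for house 2 is topaz.
That leaves garnet as the gemstone for house 3.
House 3's dessert must be cheesecake (nothing else left).
Clue 5 places the person in the green house in house 1.
The person who makes gelato is in house 1 (clue 7).
House 4 color: only blue fits.
The only dessert still possible for house 4 is tarts.
So: house 1 = green/jade/gelato, house 2 = gray/topaz/pudding, house 3 = yellow/garnet/cheesecake, house 4 = blue/onyx/tarts.

gray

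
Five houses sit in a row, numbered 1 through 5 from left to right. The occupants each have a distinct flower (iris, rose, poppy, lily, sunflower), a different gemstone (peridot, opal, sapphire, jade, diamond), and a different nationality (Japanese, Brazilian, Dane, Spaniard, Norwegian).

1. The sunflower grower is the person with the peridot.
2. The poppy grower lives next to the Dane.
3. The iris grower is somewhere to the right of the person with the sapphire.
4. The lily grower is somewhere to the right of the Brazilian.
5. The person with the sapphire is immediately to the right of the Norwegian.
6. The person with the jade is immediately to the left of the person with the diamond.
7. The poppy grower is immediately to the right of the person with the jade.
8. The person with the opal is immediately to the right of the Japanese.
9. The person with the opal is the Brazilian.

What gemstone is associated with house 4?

The iris grower is narrowed to house 3 or 4 or 5; consider each.
Placing it in house 4 and house 5 leads to a contradiction, so it's in house 3.
Clue 3 places the person with the sapphire in house 2.
The Norwegian is in house 1 (clue 5).
The only flower still possible for house 2 is rose.
The only gemstone still possible for house 1 is peridot.
House 5's gemstone must be diamond (nothing else left).
From clue 1, the sunflower grower must be in house 1.
The person with the jade is in house 4 (clue 6).
Clue 7 places the poppy grower in house 5.
That leaves lily as the flower for house 4.
The only gemstone still possible for house 3 is opal.
The Dane is in house 4 (clue 2).
Clue 4 places the Brazilian in house 3.
Clue 8 places the Japanese in house 2.
So house 5 gets Spaniard for nationality.
So: house 1 = sunflower/peridot/Norwegian, house 2 = rose/sapphire/Japanese, house 3 = iris/opal/Brazilian, house 4 = lily/jade/Dane, house 5 = poppy/diamond/Spaniard.

jade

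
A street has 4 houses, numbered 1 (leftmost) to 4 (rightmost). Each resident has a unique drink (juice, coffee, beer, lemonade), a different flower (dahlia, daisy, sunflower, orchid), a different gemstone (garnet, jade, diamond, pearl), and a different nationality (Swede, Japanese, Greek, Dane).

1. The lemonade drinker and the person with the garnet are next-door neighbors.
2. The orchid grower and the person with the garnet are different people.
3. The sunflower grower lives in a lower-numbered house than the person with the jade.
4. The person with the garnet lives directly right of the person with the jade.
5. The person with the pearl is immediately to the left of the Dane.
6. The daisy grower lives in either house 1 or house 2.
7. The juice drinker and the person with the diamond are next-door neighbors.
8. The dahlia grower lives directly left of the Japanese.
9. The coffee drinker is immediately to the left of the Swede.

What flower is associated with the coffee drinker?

House 4 flower: only orchid fits.
So house 1 gets Greek for nationality.
The person with the garnet is in house 3 (clue 2).
The person with the jade is in house 2 (clue 4).
The only flower still possible for house 3 is dahlia.
The only gemstone still possible for house 1 is pearl.
So house 4 gets diamond for gemstone.
From clue 3, the sunflower grower must be in house 1.
From clue 5, the Dane must be in house 2.
Clue 7: the juice drinker is in house 3.
By clue 8, the Japanese is in house 4.
So house 2 gets daisy for flower.
So house 3 gets Swede for nationality.
From clue 9, the coffee drinker must be in house 2.
So house 1 gets beer for drink.
House 4 drink: only lemonade fits.
So: house 1 = beer/sunflower/pearl/Greek, house 2 = coffee/daisy/jade/Dane, house 3 = juice/dahlia/garnet/Swede, house 4 = lemonade/orchid/diamond/Japanese.

daisy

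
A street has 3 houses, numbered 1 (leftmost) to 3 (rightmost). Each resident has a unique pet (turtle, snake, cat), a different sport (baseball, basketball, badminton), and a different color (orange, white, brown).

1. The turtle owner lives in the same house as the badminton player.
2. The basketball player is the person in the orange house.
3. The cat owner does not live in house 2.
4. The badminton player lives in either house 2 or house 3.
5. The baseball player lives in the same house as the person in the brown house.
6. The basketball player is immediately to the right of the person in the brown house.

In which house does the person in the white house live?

3

So house 1 gets baseball for sport.
By clue 5, the person in the brown house is in house 1.
From clue 6, the basketball player must be in house 2.
So house 3 gets badminton for sport.
Clue 1 places the turtle owner in house 3.
Clue 2: the person in the orange house is in house 2.
That leaves cat as the pet for house 1.
So house 2 gets snake for pet.
So house 3 gets white for color.
So: house 1 = cat/baseball/brown, house 2 = snake/basketball/orange, house 3 = turtle/badminton/white.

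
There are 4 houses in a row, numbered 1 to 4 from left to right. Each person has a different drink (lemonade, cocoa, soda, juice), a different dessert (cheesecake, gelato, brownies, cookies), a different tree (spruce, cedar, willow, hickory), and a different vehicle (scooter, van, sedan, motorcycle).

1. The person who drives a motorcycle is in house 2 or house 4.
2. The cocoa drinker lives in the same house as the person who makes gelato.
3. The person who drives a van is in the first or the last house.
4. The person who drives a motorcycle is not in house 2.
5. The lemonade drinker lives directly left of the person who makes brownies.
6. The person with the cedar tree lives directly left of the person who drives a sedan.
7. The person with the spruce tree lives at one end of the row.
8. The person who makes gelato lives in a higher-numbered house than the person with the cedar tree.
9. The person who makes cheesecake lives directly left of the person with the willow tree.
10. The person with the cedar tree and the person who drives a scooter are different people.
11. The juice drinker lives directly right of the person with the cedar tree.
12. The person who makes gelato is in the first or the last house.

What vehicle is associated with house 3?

scooter

The person who drives a motorcycle is in house 4 (clue 4).
Clue 12 places the person who makes gelato in house 4.
Clue 2: the cocoa drinker is in house 4.
So house 1 gets van for vehicle.
The juice drinker is narrowed to house 2 or 3; consider each.
Placing it in house 3 leads to a contradiction, so it's in house 2.
Clue 11: the person with the cedar tree is in house 1.
House 3 drink: only soda fits.
By clue 5, the person who makes brownies is in house 2.
Clue 6 places the person who drives a sedan in house 2.
So house 1 gets lemonade for drink.
The only tree still possible for house 4 is spruce.
The only vehicle still possible for house 3 is scooter.
The person who makes cheesecake is in house 1 (clue 9).
From clue 9, the person with the willow tree must be in house 2.
House 3 dessert: only cookies fits.
House 3's tree must be hickory (nothing else left).
So: house 1 = lemonade/cheesecake/cedar/van, house 2 = juice/brownies/willow/sedan, house 3 = soda/cookies/hickory/scooter, house 4 = cocoa/gelato/spruce/motorcycle.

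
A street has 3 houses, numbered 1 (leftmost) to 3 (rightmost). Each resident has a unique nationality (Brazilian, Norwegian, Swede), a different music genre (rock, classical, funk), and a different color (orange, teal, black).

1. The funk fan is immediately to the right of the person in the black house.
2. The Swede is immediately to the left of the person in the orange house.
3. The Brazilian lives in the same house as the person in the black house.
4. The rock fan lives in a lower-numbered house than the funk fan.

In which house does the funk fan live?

House 3's nationality must be Norwegian (nothing else left).
The Brazilian is narrowed to house 1 or 2; consider each.
Placing it in house 2 leads to a contradiction, so it's in house 1.
Clue 3 places the person in the black house in house 1.
House 2 nationality: only Swede fits.
By clue 1, the funk fan is in house 2.
By clue 2, the person in the orange house is in house 3.
The rock fan is in house 1 (clue 4).
That leaves classical as the music genre for house 3.
That leaves teal as the color for house 2.
So: house 1 = Brazilian/rock/black, house 2 = Swede/funk/teal, house 3 = Norwegian/classical/orange.

2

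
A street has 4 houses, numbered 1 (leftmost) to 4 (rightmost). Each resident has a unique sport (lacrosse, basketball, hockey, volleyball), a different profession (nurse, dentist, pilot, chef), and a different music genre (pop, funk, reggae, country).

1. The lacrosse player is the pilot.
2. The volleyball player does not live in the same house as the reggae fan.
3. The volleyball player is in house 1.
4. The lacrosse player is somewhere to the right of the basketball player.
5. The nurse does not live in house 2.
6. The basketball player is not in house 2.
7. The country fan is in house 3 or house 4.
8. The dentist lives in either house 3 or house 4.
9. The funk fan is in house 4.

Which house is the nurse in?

1

By clue 3, the volleyball player is in house 1.
From clue 9, the funk fan must be in house 4.
The only music genre still possible for house 3 is country.
Clue 2 places the reggae fan in house 2.
By clue 4, the lacrosse player is in house 4.
The only sport still possible for house 2 is hockey.
House 3 sport: only basketball fits.
That leaves pop as the music genre for house 1.
Clue 1 places the pilot in house 4.
House 2 profession: only chef fits.
House 1 profession: only nurse fits.
The only profession still possible for house 3 is dentist.
So: house 1 = volleyball/nurse/pop, house 2 = hockey/chef/reggae, house 3 = basketball/dentist/country, house 4 = lacrosse/pilot/funk.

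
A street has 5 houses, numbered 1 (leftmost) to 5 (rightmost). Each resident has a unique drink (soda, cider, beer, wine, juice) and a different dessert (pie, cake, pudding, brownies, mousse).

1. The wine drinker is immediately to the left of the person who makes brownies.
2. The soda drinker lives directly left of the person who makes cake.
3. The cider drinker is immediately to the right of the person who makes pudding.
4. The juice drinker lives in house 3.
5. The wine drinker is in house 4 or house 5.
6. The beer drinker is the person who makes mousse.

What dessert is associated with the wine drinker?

pudding

By clue 4, the juice drinker is in house 3.
By clue 5, the wine drinker is in house 4.
Clue 1 places the person who makes brownies in house 5.
House 5 drink: only cider fits.
Clue 3 places the person who makes pudding in house 4.
The beer drinker is narrowed to house 1 or 2; consider each.
Placing it in house 2 leads to a contradiction, so it's in house 1.
Clue 6 places the person who makes mousse in house 1.
That leaves soda as the drink for house 2.
Clue 2 places the person who makes cake in house 3.
So house 2 gets pie for dessert.
So: house 1 = beer/mousse, house 2 = soda/pie, house 3 = juice/cake, house 4 = wine/pudding, house 5 = cider/brownies.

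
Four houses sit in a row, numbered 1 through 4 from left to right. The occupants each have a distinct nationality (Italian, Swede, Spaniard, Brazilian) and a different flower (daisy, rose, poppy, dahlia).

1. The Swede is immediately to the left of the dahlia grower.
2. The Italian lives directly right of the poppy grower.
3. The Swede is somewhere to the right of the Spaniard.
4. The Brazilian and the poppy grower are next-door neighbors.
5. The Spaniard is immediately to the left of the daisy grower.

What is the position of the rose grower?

The Spaniard is narrowed to house 1 or 2; consider each.
Placing it in house 2 leads to a contradiction, so it's in house 1.
From clue 5, the daisy grower must be in house 2.
House 3's nationality must be Swede (nothing else left).
From clue 1, the dahlia grower must be in house 4.
The Brazilian is narrowed to house 2 or 4; consider each.
Placing it in house 4 leads to a contradiction, so it's in house 2.
The only nationality still possible for house 4 is Italian.
Clue 2: the poppy grower is in house 3.
House 1's flower must be rose (nothing else left).
So: house 1 = Spaniard/rose, house 2 = Brazilian/daisy, house 3 = Swede/poppy, house 4 = Italian/dahlia.

1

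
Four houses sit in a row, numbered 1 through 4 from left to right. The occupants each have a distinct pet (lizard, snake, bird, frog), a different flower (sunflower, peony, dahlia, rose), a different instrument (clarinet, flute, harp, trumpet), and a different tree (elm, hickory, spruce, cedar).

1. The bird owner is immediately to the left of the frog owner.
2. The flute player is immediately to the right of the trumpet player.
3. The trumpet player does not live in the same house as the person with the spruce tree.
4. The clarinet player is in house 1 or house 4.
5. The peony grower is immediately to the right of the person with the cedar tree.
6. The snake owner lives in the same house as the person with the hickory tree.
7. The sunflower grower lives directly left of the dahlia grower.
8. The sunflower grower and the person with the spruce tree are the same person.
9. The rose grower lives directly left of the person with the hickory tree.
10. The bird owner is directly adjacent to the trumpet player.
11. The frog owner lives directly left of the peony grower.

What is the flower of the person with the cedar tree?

rose

The bird owner is narrowed to house 1 or 2; consider each.
Placing it in house 1 leads to a contradiction, so it's in house 2.
From clue 1, the frog owner must be in house 3.
Clue 11 places the peony grower in house 4.
House 1's pet must be lizard (nothing else left).
So house 4 gets snake for pet.
Clue 5: the person with the cedar tree is in house 3.
By clue 6, the person with the hickory tree is in house 4.
Clue 9: the rose grower is in house 3.
House 1 flower: only sunflower fits.
That leaves dahlia as the flower for house 2.
From clue 8, the person with the spruce tree must be in house 1.
The only tree still possible for house 2 is elm.
Clue 3: the trumpet player is in house 3.
The flute player is in house 4 (clue 2).
House 2's instrument must be harp (nothing else left).
That leaves clarinet as the instrument for house 1.
So: house 1 = lizard/sunflower/clarinet/spruce, house 2 = bird/dahlia/harp/elm, house 3 = frog/rose/trumpet/cedar, house 4 = snake/peony/flute/hickory.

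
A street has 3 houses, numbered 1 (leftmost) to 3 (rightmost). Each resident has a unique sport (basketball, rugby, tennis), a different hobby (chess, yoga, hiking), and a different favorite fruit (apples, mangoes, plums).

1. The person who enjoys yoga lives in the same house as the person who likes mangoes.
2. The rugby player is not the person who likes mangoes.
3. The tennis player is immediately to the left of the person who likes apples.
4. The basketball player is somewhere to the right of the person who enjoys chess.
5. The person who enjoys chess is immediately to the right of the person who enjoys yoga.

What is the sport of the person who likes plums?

basketball

Clue 5 places the person who enjoys chess in house 2.
Clue 5 places the person who enjoys yoga in house 1.
House 3's hobby must be hiking (nothing else left).
By clue 1, the person who likes mangoes is in house 1.
Clue 4 places the basketball player in house 3.
That leaves tennis as the sport for house 1.
The only sport still possible for house 2 is rugby.
By clue 3, the person who likes apples is in house 2.
So house 3 gets plums for favorite fruit.
So: house 1 = tennis/yoga/mangoes, house 2 = rugby/chess/apples, house 3 = basketball/hiking/plums.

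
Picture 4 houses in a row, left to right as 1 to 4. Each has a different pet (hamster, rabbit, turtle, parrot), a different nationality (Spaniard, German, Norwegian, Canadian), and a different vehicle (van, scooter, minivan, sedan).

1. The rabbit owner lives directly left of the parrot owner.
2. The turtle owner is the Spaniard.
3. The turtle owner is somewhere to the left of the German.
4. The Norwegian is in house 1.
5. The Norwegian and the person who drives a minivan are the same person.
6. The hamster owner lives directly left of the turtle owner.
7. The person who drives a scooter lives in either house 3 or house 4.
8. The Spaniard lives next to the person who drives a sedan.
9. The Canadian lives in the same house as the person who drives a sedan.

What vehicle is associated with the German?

scooter

Clue 4 places the Norwegian in house 1.
Clue 5 places the person who drives a minivan in house 1.
The only pet still possible for house 4 is parrot.
Clue 1: the rabbit owner is in house 3.
House 1 pet: only hamster fits.
The only pet still possible for house 2 is turtle.
Clue 2: the Spaniard is in house 2.
Clue 8: the person who drives a sedan is in house 3.
The Canadian is in house 3 (clue 9).
That leaves German as the nationality for house 4.
That leaves van as the vehicle for house 2.
House 4's vehicle must be scooter (nothing else left).
So: house 1 = hamster/Norwegian/minivan, house 2 = turtle/Spaniard/van, house 3 = rabbit/Canadian/sedan, house 4 = parrot/German/scooter.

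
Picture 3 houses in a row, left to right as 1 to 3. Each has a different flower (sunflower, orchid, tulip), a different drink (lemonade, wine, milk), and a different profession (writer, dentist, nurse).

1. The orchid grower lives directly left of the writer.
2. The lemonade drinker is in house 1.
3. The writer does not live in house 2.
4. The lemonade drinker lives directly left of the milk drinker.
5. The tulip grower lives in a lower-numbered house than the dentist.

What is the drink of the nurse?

lemonade

By clue 2, the lemonade drinker is in house 1.
Clue 3 places the writer in house 3.
By clue 4, the milk drinker is in house 2.
House 3 flower: only sunflower fits.
That leaves wine as the drink for house 3.
So house 1 gets nurse for profession.
So house 2 gets dentist for profession.
The orchid grower is in house 2 (clue 1).
The tulip grower is in house 1 (clue 5).
So: house 1 = tulip/lemonade/nurse, house 2 = orchid/milk/dentist, house 3 = sunflower/wine/writer.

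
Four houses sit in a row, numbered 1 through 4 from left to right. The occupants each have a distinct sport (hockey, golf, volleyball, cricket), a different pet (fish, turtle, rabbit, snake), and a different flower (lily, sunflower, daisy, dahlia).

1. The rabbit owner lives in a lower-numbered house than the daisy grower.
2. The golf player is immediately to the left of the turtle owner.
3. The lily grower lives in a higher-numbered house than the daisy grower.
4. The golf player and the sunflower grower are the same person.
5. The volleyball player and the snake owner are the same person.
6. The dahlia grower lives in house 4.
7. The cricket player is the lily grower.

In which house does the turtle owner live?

Clue 6 places the dahlia grower in house 4.
So house 1 gets sunflower for flower.
So house 2 gets daisy for flower.
House 3's flower must be lily (nothing else left).
Clue 1 places the rabbit owner in house 1.
By clue 4, the golf player is in house 1.
Clue 7: the cricket player is in house 3.
By clue 2, the turtle owner is in house 2.
The only pet still possible for house 3 is fish.
House 4 pet: only snake fits.
Clue 5 places the volleyball player in house 4.
That leaves hockey as the sport for house 2.
So: house 1 = golf/rabbit/sunflower, house 2 = hockey/turtle/daisy, house 3 = cricket/fish/lily, house 4 = volleyball/snake/dahlia.

2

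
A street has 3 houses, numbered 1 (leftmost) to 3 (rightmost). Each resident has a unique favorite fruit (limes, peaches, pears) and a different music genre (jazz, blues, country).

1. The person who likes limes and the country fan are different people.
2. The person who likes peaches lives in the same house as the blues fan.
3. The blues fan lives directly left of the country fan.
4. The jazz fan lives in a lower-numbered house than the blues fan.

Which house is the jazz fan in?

Clue 4: the jazz fan is in house 1.
From clue 4, the blues fan must be in house 2.
House 3 music genre: only country fits.
Clue 2: the person who likes peaches is in house 2.
So house 3 gets pears for favorite fruit.
The only favorite fruit still possible for house 1 is limes.
So: house 1 = limes/jazz, house 2 = peaches/blues, house 3 = pears/country.

1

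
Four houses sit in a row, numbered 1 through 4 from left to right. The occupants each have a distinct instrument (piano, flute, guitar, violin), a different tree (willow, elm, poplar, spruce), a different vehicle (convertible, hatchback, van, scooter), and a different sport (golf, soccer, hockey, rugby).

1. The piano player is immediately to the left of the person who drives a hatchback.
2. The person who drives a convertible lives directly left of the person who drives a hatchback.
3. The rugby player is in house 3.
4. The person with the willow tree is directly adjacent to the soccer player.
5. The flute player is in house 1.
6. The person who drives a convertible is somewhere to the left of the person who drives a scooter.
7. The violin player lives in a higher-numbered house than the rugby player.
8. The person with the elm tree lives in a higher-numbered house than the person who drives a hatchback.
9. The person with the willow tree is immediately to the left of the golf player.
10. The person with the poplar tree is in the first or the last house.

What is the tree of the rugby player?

Clue 3: the rugby player is in house 3.
Clue 5 places the flute player in house 1.
From clue 7, the violin player must be in house 4.
The piano player is in house 2 (clue 1).
The person who drives a hatchback is in house 3 (clue 1).
The person who drives a convertible is in house 2 (clue 2).
Clue 8: the person with the elm tree is in house 4.
The only instrument still possible for house 3 is guitar.
House 1's tree must be poplar (nothing else left).
House 2 tree: only spruce fits.
House 3 tree: only willow fits.
So house 1 gets van for vehicle.
That leaves scooter as the vehicle for house 4.
From clue 9, the golf player must be in house 4.
The only sport still possible for house 1 is hockey.
That leaves soccer as the sport for house 2.
So: house 1 = flute/poplar/van/hockey, house 2 = piano/spruce/convertible/soccer, house 3 = guitar/willow/hatchback/rugby, house 4 = violin/elm/scooter/golf.

willow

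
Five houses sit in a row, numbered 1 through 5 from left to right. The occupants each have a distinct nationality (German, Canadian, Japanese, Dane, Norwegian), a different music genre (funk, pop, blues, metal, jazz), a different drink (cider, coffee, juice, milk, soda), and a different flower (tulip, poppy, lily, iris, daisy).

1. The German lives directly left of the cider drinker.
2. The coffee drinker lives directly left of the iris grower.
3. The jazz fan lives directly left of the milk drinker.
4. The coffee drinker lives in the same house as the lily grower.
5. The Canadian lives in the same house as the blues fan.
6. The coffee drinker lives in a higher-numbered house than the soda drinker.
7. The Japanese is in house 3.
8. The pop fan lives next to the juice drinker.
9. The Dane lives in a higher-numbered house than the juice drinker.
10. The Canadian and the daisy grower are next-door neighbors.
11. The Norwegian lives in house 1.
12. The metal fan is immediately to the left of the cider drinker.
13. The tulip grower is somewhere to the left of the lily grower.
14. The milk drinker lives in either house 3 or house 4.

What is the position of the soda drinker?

1

From clue 7, the Japanese must be in house 3.
Clue 11: the Norwegian is in house 1.
So house 5 gets cider for drink.
By clue 1, the German is in house 4.
Clue 12: the metal fan is in house 4.
The Canadian is narrowed to house 2 or 5; consider each.
Placing it in house 5 leads to a contradiction, so it's in house 2.
Clue 5: the blues fan is in house 2.
The only nationality still possible for house 5 is Dane.
That leaves jazz as the music genre for house 3.
The milk drinker is in house 4 (clue 3).
So house 1 gets soda for drink.
That leaves coffee as the drink for house 3.
By clue 2, the iris grower is in house 4.
By clue 4, the lily grower is in house 3.
The pop fan is in house 1 (clue 8).
House 5 music genre: only funk fits.
The only drink still possible for house 2 is juice.
So house 1 gets daisy for flower.
That leaves poppy as the flower for house 5.
House 2's flower must be tulip (nothing else left).
So: house 1 = Norwegian/pop/soda/daisy, house 2 = Canadian/blues/juice/tulip, house 3 = Japanese/jazz/coffee/lily, house 4 = German/metal/milk/iris, house 5 = Dane/funk/cider/poppy.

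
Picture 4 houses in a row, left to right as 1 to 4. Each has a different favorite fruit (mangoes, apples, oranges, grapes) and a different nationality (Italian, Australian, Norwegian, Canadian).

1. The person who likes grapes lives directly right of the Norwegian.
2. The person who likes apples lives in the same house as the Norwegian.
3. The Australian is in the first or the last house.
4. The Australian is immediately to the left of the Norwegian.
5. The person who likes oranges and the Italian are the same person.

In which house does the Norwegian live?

By clue 4, the Australian is in house 1.
From clue 4, the Norwegian must be in house 2.
From clue 1, the person who likes grapes must be in house 3.
The person who likes apples is in house 2 (clue 2).
That leaves mangoes as the favorite fruit for house 1.
House 4 favorite fruit: only oranges fits.
Clue 5: the Italian is in house 4.
House 3's nationality must be Canadian (nothing else left).
So: house 1 = mangoes/Australian, house 2 = apples/Norwegian, house 3 = grapes/Canadian, house 4 = oranges/Italian.

2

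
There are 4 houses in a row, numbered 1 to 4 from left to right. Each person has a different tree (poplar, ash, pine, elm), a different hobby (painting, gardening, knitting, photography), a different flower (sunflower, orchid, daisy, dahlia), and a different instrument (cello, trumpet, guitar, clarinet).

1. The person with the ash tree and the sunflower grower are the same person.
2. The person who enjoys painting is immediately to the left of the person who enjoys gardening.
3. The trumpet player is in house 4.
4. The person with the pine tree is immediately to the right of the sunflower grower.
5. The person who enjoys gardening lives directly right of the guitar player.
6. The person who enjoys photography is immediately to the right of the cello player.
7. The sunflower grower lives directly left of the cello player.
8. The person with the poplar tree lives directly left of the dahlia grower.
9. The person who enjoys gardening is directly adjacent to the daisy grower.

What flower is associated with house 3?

By clue 3, the trumpet player is in house 4.
That leaves elm as the tree for house 4.
The person with the ash tree is narrowed to house 1 or 2; consider each.
Placing it in house 2 leads to a contradiction, so it's in house 1.
By clue 1, the sunflower grower is in house 1.
Clue 4 places the person with the pine tree in house 2.
Clue 7: the cello player is in house 2.
That leaves poplar as the tree for house 3.
Clue 6: the person who enjoys photography is in house 3.
Clue 8: the dahlia grower is in house 4.
Clue 9: the daisy grower is in house 3.
So house 2 gets orchid for flower.
Clue 2 places the person who enjoys painting in house 1.
Clue 2 places the person who enjoys gardening in house 2.
Clue 5 places the guitar player in house 1.
The only hobby still possible for house 4 is knitting.
The only instrument still possible for house 3 is clarinet.
So: house 1 = ash/painting/sunflower/guitar, house 2 = pine/gardening/orchid/cello, house 3 = poplar/photography/daisy/clarinet, house 4 = elm/knitting/dahlia/trumpet.

daisy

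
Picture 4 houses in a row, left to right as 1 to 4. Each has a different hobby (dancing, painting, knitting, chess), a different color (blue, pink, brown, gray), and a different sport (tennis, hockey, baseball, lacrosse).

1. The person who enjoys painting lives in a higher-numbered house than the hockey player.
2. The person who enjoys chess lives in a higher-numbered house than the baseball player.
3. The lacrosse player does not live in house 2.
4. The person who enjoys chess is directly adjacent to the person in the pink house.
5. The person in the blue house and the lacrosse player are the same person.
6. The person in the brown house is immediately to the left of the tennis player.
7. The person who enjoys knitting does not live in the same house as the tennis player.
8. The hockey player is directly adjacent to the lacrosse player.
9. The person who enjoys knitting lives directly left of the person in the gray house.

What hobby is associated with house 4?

The person who enjoys painting is narrowed to house 3 or 4; consider each.
Placing it in house 3 leads to a contradiction, so it's in house 4.
The person who enjoys chess is narrowed to house 2 or 3; consider each.
Placing it in house 3 leads to a contradiction, so it's in house 2.
The baseball player is in house 1 (clue 2).
The person who enjoys dancing is narrowed to house 1 or 3; consider each.
Placing it in house 1 leads to a contradiction, so it's in house 3.
House 1 hobby: only knitting fits.
Clue 9: the person in the gray house is in house 2.
The only color still possible for house 4 is blue.
By clue 5, the lacrosse player is in house 4.
Clue 8 places the hockey player in house 3.
House 2 sport: only tennis fits.
Clue 6: the person in the brown house is in house 1.
House 3's color must be pink (nothing else left).
So: house 1 = knitting/brown/baseball, house 2 = chess/gray/tennis, house 3 = dancing/pink/hockey, house 4 = painting/blue/lacrosse.

painting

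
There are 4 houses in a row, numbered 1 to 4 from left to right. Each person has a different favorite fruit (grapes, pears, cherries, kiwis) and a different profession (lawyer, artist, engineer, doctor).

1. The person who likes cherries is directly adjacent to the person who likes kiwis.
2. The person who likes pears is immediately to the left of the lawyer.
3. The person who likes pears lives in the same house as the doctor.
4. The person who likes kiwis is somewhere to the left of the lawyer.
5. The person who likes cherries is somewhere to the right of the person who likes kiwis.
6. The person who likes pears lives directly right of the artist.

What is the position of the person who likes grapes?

The person who likes pears is narrowed to house 2 or 3; consider each.
Placing it in house 2 leads to a contradiction, so it's in house 3.
The lawyer is in house 4 (clue 2).
Clue 3 places the doctor in house 3.
Clue 6 places the artist in house 2.
That leaves engineer as the profession for house 1.
Clue 1: the person who likes cherries is in house 2.
By clue 1, the person who likes kiwis is in house 1.
House 4 favorite fruit: only grapes fits.
So: house 1 = kiwis/engineer, house 2 = cherries/artist, house 3 = pears/doctor, house 4 = grapes/lawyer.

4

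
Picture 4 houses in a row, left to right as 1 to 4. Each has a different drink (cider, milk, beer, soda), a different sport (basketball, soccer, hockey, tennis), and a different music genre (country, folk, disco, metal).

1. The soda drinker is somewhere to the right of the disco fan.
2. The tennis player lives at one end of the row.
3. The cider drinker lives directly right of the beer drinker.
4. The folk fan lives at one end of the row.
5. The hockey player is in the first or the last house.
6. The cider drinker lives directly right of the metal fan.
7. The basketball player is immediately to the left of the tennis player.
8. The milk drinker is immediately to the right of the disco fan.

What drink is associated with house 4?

Clue 7: the basketball player is in house 3.
By clue 7, the tennis player is in house 4.
That leaves beer as the drink for house 1.
The only sport still possible for house 2 is soccer.
From clue 3, the cider drinker must be in house 2.
The metal fan is in house 1 (clue 6).
House 1 sport: only hockey fits.
The only music genre still possible for house 4 is folk.
The milk drinker is narrowed to house 3 or 4; consider each.
Placing it in house 4 leads to a contradiction, so it's in house 3.
From clue 8, the disco fan must be in house 2.
The only drink still possible for house 4 is soda.
The only music genre still possible for house 3 is country.
So: house 1 = beer/hockey/metal, house 2 = cider/soccer/disco, house 3 = milk/basketball/country, house 4 = soda/tennis/folk.

soda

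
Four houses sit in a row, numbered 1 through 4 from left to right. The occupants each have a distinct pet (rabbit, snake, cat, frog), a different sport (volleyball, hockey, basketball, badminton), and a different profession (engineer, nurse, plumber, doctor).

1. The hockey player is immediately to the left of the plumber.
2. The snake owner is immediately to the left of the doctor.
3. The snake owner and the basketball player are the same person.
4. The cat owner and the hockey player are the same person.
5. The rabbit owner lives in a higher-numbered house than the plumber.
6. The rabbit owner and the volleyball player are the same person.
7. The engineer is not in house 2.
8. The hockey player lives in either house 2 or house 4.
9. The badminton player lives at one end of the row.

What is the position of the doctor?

Clue 8: the hockey player is in house 2.
The plumber is in house 3 (clue 1).
The cat owner is in house 2 (clue 4).
By clue 5, the rabbit owner is in house 4.
By clue 6, the volleyball player is in house 4.
The only sport still possible for house 1 is badminton.
House 3's sport must be basketball (nothing else left).
Clue 3: the snake owner is in house 3.
The only pet still possible for house 1 is frog.
Clue 2: the doctor is in house 4.
So house 2 gets nurse for profession.
The only profession still possible for house 1 is engineer.
So: house 1 = frog/badminton/engineer, house 2 = cat/hockey/nurse, house 3 = snake/basketball/plumber, house 4 = rabbit/volleyball/doctor.

4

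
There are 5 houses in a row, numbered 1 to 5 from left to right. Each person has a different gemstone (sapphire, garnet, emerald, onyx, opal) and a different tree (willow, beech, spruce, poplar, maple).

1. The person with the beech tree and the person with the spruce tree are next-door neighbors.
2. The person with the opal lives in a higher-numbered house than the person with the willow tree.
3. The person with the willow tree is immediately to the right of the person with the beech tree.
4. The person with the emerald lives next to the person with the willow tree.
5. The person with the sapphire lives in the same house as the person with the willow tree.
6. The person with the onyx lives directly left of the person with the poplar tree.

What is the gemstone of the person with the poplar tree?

The person with the opal is narrowed to house 3 or 4 or 5; consider each.
Placing it in house 3 and house 4 leads to a contradiction, so it's in house 5.
The person with the sapphire is narrowed to house 2 or 3 or 4; consider each.
Placing it in house 2 and house 4 leads to a contradiction, so it's in house 3.
The person with the willow tree is in house 3 (clue 5).
Clue 3 places the person with the beech tree in house 2.
House 1 tree: only spruce fits.
That leaves maple as the tree for house 4.
That leaves poplar as the tree for house 5.
Clue 6: the person with the onyx is in house 4.
House 1 gemstone: only garnet fits.
The only gemstone still possible for house 2 is emerald.
So: house 1 = garnet/spruce, house 2 = emerald/beech, house 3 = sapphire/willow, house 4 = onyx/maple, house 5 = opal/poplar.

opal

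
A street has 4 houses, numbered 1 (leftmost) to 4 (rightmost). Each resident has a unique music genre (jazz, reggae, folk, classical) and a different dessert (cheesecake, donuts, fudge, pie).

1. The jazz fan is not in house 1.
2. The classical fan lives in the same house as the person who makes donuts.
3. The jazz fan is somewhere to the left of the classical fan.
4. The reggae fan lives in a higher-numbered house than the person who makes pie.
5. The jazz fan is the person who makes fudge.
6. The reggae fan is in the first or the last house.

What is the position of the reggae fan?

Clue 6 places the reggae fan in house 4.
House 1 music genre: only folk fits.
That leaves jazz as the music genre for house 2.
House 3 music genre: only classical fits.
Clue 2: the person who makes donuts is in house 3.
From clue 5, the person who makes fudge must be in house 2.
That leaves pie as the dessert for house 1.
House 4 dessert: only cheesecake fits.
So: house 1 = folk/pie, house 2 = jazz/fudge, house 3 = classical/donuts, house 4 = reggae/cheesecake.

4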